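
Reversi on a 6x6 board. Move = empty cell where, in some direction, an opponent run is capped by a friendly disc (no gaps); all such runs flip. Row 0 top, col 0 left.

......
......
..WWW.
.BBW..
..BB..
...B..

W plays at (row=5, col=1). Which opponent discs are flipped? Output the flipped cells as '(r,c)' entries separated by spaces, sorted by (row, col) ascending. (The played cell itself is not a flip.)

Dir NW: first cell '.' (not opp) -> no flip
Dir N: first cell '.' (not opp) -> no flip
Dir NE: opp run (4,2) capped by W -> flip
Dir W: first cell '.' (not opp) -> no flip
Dir E: first cell '.' (not opp) -> no flip
Dir SW: edge -> no flip
Dir S: edge -> no flip
Dir SE: edge -> no flip

Answer: (4,2)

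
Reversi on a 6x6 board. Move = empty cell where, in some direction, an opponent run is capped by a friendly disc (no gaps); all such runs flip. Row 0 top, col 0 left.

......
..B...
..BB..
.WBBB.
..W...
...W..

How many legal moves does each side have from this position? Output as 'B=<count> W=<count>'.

-- B to move --
(2,0): no bracket -> illegal
(2,1): no bracket -> illegal
(3,0): flips 1 -> legal
(4,0): flips 1 -> legal
(4,1): no bracket -> illegal
(4,3): no bracket -> illegal
(4,4): no bracket -> illegal
(5,1): flips 1 -> legal
(5,2): flips 1 -> legal
(5,4): no bracket -> illegal
B mobility = 4
-- W to move --
(0,1): no bracket -> illegal
(0,2): flips 3 -> legal
(0,3): no bracket -> illegal
(1,1): no bracket -> illegal
(1,3): flips 1 -> legal
(1,4): no bracket -> illegal
(2,1): no bracket -> illegal
(2,4): flips 1 -> legal
(2,5): no bracket -> illegal
(3,5): flips 3 -> legal
(4,1): no bracket -> illegal
(4,3): no bracket -> illegal
(4,4): no bracket -> illegal
(4,5): no bracket -> illegal
W mobility = 4

Answer: B=4 W=4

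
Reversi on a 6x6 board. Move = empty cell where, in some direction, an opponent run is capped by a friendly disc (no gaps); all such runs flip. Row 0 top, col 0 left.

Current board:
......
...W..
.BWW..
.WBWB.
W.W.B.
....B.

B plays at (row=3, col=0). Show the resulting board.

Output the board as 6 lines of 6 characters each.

Answer: ......
...W..
.BWW..
BBBWB.
W.W.B.
....B.

Derivation:
Place B at (3,0); scan 8 dirs for brackets.
Dir NW: edge -> no flip
Dir N: first cell '.' (not opp) -> no flip
Dir NE: first cell 'B' (not opp) -> no flip
Dir W: edge -> no flip
Dir E: opp run (3,1) capped by B -> flip
Dir SW: edge -> no flip
Dir S: opp run (4,0), next='.' -> no flip
Dir SE: first cell '.' (not opp) -> no flip
All flips: (3,1)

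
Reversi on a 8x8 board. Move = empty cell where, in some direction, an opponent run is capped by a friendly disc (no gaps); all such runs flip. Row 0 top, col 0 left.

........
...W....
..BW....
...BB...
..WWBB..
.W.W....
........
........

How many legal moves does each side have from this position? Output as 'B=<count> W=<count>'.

-- B to move --
(0,2): no bracket -> illegal
(0,3): flips 2 -> legal
(0,4): flips 1 -> legal
(1,2): flips 1 -> legal
(1,4): no bracket -> illegal
(2,4): flips 1 -> legal
(3,1): no bracket -> illegal
(3,2): no bracket -> illegal
(4,0): no bracket -> illegal
(4,1): flips 2 -> legal
(5,0): no bracket -> illegal
(5,2): flips 1 -> legal
(5,4): no bracket -> illegal
(6,0): flips 2 -> legal
(6,1): no bracket -> illegal
(6,2): flips 1 -> legal
(6,3): flips 2 -> legal
(6,4): no bracket -> illegal
B mobility = 9
-- W to move --
(1,1): no bracket -> illegal
(1,2): no bracket -> illegal
(2,1): flips 1 -> legal
(2,4): flips 1 -> legal
(2,5): flips 1 -> legal
(3,1): flips 1 -> legal
(3,2): no bracket -> illegal
(3,5): flips 1 -> legal
(3,6): no bracket -> illegal
(4,6): flips 2 -> legal
(5,4): no bracket -> illegal
(5,5): no bracket -> illegal
(5,6): flips 2 -> legal
W mobility = 7

Answer: B=9 W=7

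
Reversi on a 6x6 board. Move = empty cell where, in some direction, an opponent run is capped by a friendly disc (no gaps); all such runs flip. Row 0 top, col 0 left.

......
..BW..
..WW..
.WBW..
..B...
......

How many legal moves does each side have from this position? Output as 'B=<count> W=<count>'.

Answer: B=5 W=7

Derivation:
-- B to move --
(0,2): no bracket -> illegal
(0,3): no bracket -> illegal
(0,4): no bracket -> illegal
(1,1): no bracket -> illegal
(1,4): flips 2 -> legal
(2,0): flips 1 -> legal
(2,1): no bracket -> illegal
(2,4): flips 1 -> legal
(3,0): flips 1 -> legal
(3,4): flips 2 -> legal
(4,0): no bracket -> illegal
(4,1): no bracket -> illegal
(4,3): no bracket -> illegal
(4,4): no bracket -> illegal
B mobility = 5
-- W to move --
(0,1): flips 1 -> legal
(0,2): flips 1 -> legal
(0,3): no bracket -> illegal
(1,1): flips 1 -> legal
(2,1): no bracket -> illegal
(4,1): flips 1 -> legal
(4,3): no bracket -> illegal
(5,1): flips 1 -> legal
(5,2): flips 2 -> legal
(5,3): flips 1 -> legal
W mobility = 7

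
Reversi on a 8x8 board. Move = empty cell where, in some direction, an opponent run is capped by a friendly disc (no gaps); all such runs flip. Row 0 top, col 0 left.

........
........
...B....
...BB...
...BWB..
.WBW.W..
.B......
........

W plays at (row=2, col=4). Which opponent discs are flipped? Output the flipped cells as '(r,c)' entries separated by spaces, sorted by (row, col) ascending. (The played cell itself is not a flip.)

Answer: (3,4)

Derivation:
Dir NW: first cell '.' (not opp) -> no flip
Dir N: first cell '.' (not opp) -> no flip
Dir NE: first cell '.' (not opp) -> no flip
Dir W: opp run (2,3), next='.' -> no flip
Dir E: first cell '.' (not opp) -> no flip
Dir SW: opp run (3,3), next='.' -> no flip
Dir S: opp run (3,4) capped by W -> flip
Dir SE: first cell '.' (not opp) -> no flip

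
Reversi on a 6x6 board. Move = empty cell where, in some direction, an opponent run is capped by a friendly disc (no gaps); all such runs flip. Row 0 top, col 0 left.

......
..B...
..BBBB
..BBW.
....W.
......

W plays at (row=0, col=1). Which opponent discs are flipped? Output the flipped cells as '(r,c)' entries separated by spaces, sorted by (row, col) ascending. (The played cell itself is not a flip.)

Answer: (1,2) (2,3)

Derivation:
Dir NW: edge -> no flip
Dir N: edge -> no flip
Dir NE: edge -> no flip
Dir W: first cell '.' (not opp) -> no flip
Dir E: first cell '.' (not opp) -> no flip
Dir SW: first cell '.' (not opp) -> no flip
Dir S: first cell '.' (not opp) -> no flip
Dir SE: opp run (1,2) (2,3) capped by W -> flip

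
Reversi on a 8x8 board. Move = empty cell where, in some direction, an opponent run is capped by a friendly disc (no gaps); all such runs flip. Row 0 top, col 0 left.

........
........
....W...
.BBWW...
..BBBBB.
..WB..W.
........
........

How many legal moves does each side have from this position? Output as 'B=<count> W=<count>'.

-- B to move --
(1,3): no bracket -> illegal
(1,4): flips 2 -> legal
(1,5): flips 2 -> legal
(2,2): flips 1 -> legal
(2,3): flips 2 -> legal
(2,5): flips 1 -> legal
(3,5): flips 2 -> legal
(4,1): no bracket -> illegal
(4,7): no bracket -> illegal
(5,1): flips 1 -> legal
(5,5): no bracket -> illegal
(5,7): no bracket -> illegal
(6,1): flips 1 -> legal
(6,2): flips 1 -> legal
(6,3): no bracket -> illegal
(6,5): no bracket -> illegal
(6,6): flips 1 -> legal
(6,7): flips 1 -> legal
B mobility = 11
-- W to move --
(2,0): no bracket -> illegal
(2,1): no bracket -> illegal
(2,2): flips 2 -> legal
(2,3): no bracket -> illegal
(3,0): flips 2 -> legal
(3,5): no bracket -> illegal
(3,6): flips 1 -> legal
(3,7): no bracket -> illegal
(4,0): no bracket -> illegal
(4,1): no bracket -> illegal
(4,7): no bracket -> illegal
(5,1): flips 1 -> legal
(5,4): flips 2 -> legal
(5,5): flips 1 -> legal
(5,7): no bracket -> illegal
(6,2): no bracket -> illegal
(6,3): flips 2 -> legal
(6,4): no bracket -> illegal
W mobility = 7

Answer: B=11 W=7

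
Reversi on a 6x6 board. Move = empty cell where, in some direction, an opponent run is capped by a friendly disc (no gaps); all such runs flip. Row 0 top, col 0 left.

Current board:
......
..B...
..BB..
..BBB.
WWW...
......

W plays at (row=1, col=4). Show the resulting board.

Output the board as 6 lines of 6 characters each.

Place W at (1,4); scan 8 dirs for brackets.
Dir NW: first cell '.' (not opp) -> no flip
Dir N: first cell '.' (not opp) -> no flip
Dir NE: first cell '.' (not opp) -> no flip
Dir W: first cell '.' (not opp) -> no flip
Dir E: first cell '.' (not opp) -> no flip
Dir SW: opp run (2,3) (3,2) capped by W -> flip
Dir S: first cell '.' (not opp) -> no flip
Dir SE: first cell '.' (not opp) -> no flip
All flips: (2,3) (3,2)

Answer: ......
..B.W.
..BW..
..WBB.
WWW...
......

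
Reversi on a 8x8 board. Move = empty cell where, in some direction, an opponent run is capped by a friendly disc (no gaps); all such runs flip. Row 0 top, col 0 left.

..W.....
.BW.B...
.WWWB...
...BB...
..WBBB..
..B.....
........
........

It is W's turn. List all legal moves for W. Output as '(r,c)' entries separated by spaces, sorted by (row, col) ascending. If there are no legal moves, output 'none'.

Answer: (0,0) (0,1) (0,5) (1,0) (1,5) (2,0) (2,5) (4,6) (5,3) (5,5) (5,6) (6,2)

Derivation:
(0,0): flips 1 -> legal
(0,1): flips 1 -> legal
(0,3): no bracket -> illegal
(0,4): no bracket -> illegal
(0,5): flips 1 -> legal
(1,0): flips 1 -> legal
(1,3): no bracket -> illegal
(1,5): flips 2 -> legal
(2,0): flips 1 -> legal
(2,5): flips 1 -> legal
(3,2): no bracket -> illegal
(3,5): no bracket -> illegal
(3,6): no bracket -> illegal
(4,1): no bracket -> illegal
(4,6): flips 3 -> legal
(5,1): no bracket -> illegal
(5,3): flips 2 -> legal
(5,4): no bracket -> illegal
(5,5): flips 2 -> legal
(5,6): flips 2 -> legal
(6,1): no bracket -> illegal
(6,2): flips 1 -> legal
(6,3): no bracket -> illegal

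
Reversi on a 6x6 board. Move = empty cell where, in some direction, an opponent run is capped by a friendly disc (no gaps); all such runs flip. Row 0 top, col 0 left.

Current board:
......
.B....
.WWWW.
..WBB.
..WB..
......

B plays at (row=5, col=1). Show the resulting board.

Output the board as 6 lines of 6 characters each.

Place B at (5,1); scan 8 dirs for brackets.
Dir NW: first cell '.' (not opp) -> no flip
Dir N: first cell '.' (not opp) -> no flip
Dir NE: opp run (4,2) capped by B -> flip
Dir W: first cell '.' (not opp) -> no flip
Dir E: first cell '.' (not opp) -> no flip
Dir SW: edge -> no flip
Dir S: edge -> no flip
Dir SE: edge -> no flip
All flips: (4,2)

Answer: ......
.B....
.WWWW.
..WBB.
..BB..
.B....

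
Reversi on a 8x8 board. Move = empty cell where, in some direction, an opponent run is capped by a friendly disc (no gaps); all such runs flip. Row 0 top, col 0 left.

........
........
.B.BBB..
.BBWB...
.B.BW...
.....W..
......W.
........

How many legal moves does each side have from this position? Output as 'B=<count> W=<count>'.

-- B to move --
(2,2): no bracket -> illegal
(3,5): no bracket -> illegal
(4,2): flips 1 -> legal
(4,5): flips 1 -> legal
(4,6): no bracket -> illegal
(5,3): no bracket -> illegal
(5,4): flips 1 -> legal
(5,6): no bracket -> illegal
(5,7): no bracket -> illegal
(6,4): no bracket -> illegal
(6,5): no bracket -> illegal
(6,7): no bracket -> illegal
(7,5): no bracket -> illegal
(7,6): no bracket -> illegal
(7,7): no bracket -> illegal
B mobility = 3
-- W to move --
(1,0): no bracket -> illegal
(1,1): no bracket -> illegal
(1,2): no bracket -> illegal
(1,3): flips 1 -> legal
(1,4): flips 2 -> legal
(1,5): flips 1 -> legal
(1,6): no bracket -> illegal
(2,0): no bracket -> illegal
(2,2): no bracket -> illegal
(2,6): no bracket -> illegal
(3,0): flips 2 -> legal
(3,5): flips 1 -> legal
(3,6): no bracket -> illegal
(4,0): no bracket -> illegal
(4,2): flips 1 -> legal
(4,5): no bracket -> illegal
(5,0): no bracket -> illegal
(5,1): no bracket -> illegal
(5,2): no bracket -> illegal
(5,3): flips 1 -> legal
(5,4): no bracket -> illegal
W mobility = 7

Answer: B=3 W=7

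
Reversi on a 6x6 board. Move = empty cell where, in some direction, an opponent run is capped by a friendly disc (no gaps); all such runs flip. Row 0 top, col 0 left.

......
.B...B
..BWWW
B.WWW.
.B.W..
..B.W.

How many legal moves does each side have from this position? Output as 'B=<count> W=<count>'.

Answer: B=4 W=5

Derivation:
-- B to move --
(1,2): no bracket -> illegal
(1,3): no bracket -> illegal
(1,4): flips 2 -> legal
(2,1): no bracket -> illegal
(3,1): no bracket -> illegal
(3,5): flips 1 -> legal
(4,2): flips 3 -> legal
(4,4): flips 1 -> legal
(4,5): no bracket -> illegal
(5,3): no bracket -> illegal
(5,5): no bracket -> illegal
B mobility = 4
-- W to move --
(0,0): flips 2 -> legal
(0,1): no bracket -> illegal
(0,2): no bracket -> illegal
(0,4): no bracket -> illegal
(0,5): flips 1 -> legal
(1,0): no bracket -> illegal
(1,2): flips 1 -> legal
(1,3): no bracket -> illegal
(1,4): no bracket -> illegal
(2,0): no bracket -> illegal
(2,1): flips 1 -> legal
(3,1): no bracket -> illegal
(4,0): no bracket -> illegal
(4,2): no bracket -> illegal
(5,0): flips 1 -> legal
(5,1): no bracket -> illegal
(5,3): no bracket -> illegal
W mobility = 5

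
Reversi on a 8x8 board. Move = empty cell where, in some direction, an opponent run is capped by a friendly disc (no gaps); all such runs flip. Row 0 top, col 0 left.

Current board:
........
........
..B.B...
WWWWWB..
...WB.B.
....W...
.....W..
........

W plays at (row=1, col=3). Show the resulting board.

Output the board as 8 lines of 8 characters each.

Answer: ........
...W....
..W.B...
WWWWWB..
...WB.B.
....W...
.....W..
........

Derivation:
Place W at (1,3); scan 8 dirs for brackets.
Dir NW: first cell '.' (not opp) -> no flip
Dir N: first cell '.' (not opp) -> no flip
Dir NE: first cell '.' (not opp) -> no flip
Dir W: first cell '.' (not opp) -> no flip
Dir E: first cell '.' (not opp) -> no flip
Dir SW: opp run (2,2) capped by W -> flip
Dir S: first cell '.' (not opp) -> no flip
Dir SE: opp run (2,4) (3,5) (4,6), next='.' -> no flip
All flips: (2,2)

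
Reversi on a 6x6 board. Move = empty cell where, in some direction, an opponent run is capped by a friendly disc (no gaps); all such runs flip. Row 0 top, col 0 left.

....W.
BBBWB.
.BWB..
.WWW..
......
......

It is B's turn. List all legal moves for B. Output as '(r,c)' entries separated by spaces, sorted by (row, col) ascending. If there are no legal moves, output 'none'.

(0,2): no bracket -> illegal
(0,3): flips 1 -> legal
(0,5): no bracket -> illegal
(1,5): no bracket -> illegal
(2,0): no bracket -> illegal
(2,4): no bracket -> illegal
(3,0): no bracket -> illegal
(3,4): no bracket -> illegal
(4,0): no bracket -> illegal
(4,1): flips 2 -> legal
(4,2): flips 2 -> legal
(4,3): flips 2 -> legal
(4,4): flips 2 -> legal

Answer: (0,3) (4,1) (4,2) (4,3) (4,4)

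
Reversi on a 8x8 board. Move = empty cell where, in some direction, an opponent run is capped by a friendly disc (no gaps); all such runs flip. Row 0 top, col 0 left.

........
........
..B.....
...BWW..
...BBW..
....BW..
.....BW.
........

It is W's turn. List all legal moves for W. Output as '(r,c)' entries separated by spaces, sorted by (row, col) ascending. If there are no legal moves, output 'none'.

(1,1): flips 3 -> legal
(1,2): no bracket -> illegal
(1,3): no bracket -> illegal
(2,1): no bracket -> illegal
(2,3): no bracket -> illegal
(2,4): no bracket -> illegal
(3,1): no bracket -> illegal
(3,2): flips 1 -> legal
(4,2): flips 2 -> legal
(5,2): flips 1 -> legal
(5,3): flips 2 -> legal
(5,6): no bracket -> illegal
(6,3): flips 1 -> legal
(6,4): flips 3 -> legal
(7,4): no bracket -> illegal
(7,5): flips 1 -> legal
(7,6): no bracket -> illegal

Answer: (1,1) (3,2) (4,2) (5,2) (5,3) (6,3) (6,4) (7,5)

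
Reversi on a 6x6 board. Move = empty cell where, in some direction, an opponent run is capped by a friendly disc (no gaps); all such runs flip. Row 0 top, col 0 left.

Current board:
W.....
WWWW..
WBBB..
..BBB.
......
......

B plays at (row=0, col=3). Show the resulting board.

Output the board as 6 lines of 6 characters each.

Answer: W..B..
WWBB..
WBBB..
..BBB.
......
......

Derivation:
Place B at (0,3); scan 8 dirs for brackets.
Dir NW: edge -> no flip
Dir N: edge -> no flip
Dir NE: edge -> no flip
Dir W: first cell '.' (not opp) -> no flip
Dir E: first cell '.' (not opp) -> no flip
Dir SW: opp run (1,2) capped by B -> flip
Dir S: opp run (1,3) capped by B -> flip
Dir SE: first cell '.' (not opp) -> no flip
All flips: (1,2) (1,3)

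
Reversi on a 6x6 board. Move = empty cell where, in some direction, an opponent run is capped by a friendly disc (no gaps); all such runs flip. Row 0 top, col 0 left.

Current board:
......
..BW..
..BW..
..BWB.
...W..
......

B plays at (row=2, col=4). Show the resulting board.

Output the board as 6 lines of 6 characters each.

Answer: ......
..BW..
..BBB.
..BWB.
...W..
......

Derivation:
Place B at (2,4); scan 8 dirs for brackets.
Dir NW: opp run (1,3), next='.' -> no flip
Dir N: first cell '.' (not opp) -> no flip
Dir NE: first cell '.' (not opp) -> no flip
Dir W: opp run (2,3) capped by B -> flip
Dir E: first cell '.' (not opp) -> no flip
Dir SW: opp run (3,3), next='.' -> no flip
Dir S: first cell 'B' (not opp) -> no flip
Dir SE: first cell '.' (not opp) -> no flip
All flips: (2,3)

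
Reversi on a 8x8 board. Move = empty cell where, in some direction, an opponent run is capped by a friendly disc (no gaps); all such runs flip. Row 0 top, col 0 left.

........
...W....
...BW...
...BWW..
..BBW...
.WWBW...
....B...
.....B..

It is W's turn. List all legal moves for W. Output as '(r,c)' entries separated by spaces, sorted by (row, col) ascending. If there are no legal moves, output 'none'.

(1,2): flips 1 -> legal
(1,4): no bracket -> illegal
(2,2): flips 2 -> legal
(3,1): no bracket -> illegal
(3,2): flips 3 -> legal
(4,1): flips 2 -> legal
(5,5): no bracket -> illegal
(6,2): flips 1 -> legal
(6,3): flips 4 -> legal
(6,5): no bracket -> illegal
(6,6): no bracket -> illegal
(7,3): no bracket -> illegal
(7,4): flips 1 -> legal
(7,6): no bracket -> illegal

Answer: (1,2) (2,2) (3,2) (4,1) (6,2) (6,3) (7,4)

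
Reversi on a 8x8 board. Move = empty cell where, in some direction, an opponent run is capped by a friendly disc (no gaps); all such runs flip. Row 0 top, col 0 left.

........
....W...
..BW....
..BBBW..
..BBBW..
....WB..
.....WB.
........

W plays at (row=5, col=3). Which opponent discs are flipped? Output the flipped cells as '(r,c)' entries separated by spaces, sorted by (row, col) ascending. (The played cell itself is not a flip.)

Dir NW: opp run (4,2), next='.' -> no flip
Dir N: opp run (4,3) (3,3) capped by W -> flip
Dir NE: opp run (4,4) capped by W -> flip
Dir W: first cell '.' (not opp) -> no flip
Dir E: first cell 'W' (not opp) -> no flip
Dir SW: first cell '.' (not opp) -> no flip
Dir S: first cell '.' (not opp) -> no flip
Dir SE: first cell '.' (not opp) -> no flip

Answer: (3,3) (4,3) (4,4)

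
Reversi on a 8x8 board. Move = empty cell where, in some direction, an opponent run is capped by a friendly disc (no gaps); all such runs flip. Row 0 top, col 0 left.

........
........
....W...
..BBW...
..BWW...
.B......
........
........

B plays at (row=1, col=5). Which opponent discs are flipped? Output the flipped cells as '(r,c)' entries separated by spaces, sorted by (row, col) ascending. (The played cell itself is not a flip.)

Dir NW: first cell '.' (not opp) -> no flip
Dir N: first cell '.' (not opp) -> no flip
Dir NE: first cell '.' (not opp) -> no flip
Dir W: first cell '.' (not opp) -> no flip
Dir E: first cell '.' (not opp) -> no flip
Dir SW: opp run (2,4) capped by B -> flip
Dir S: first cell '.' (not opp) -> no flip
Dir SE: first cell '.' (not opp) -> no flip

Answer: (2,4)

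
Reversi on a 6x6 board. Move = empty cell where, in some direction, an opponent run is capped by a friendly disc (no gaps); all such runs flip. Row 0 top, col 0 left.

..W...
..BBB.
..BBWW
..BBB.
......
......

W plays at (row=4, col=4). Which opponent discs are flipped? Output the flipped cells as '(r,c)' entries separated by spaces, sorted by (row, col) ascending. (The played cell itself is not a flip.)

Answer: (3,4)

Derivation:
Dir NW: opp run (3,3) (2,2), next='.' -> no flip
Dir N: opp run (3,4) capped by W -> flip
Dir NE: first cell '.' (not opp) -> no flip
Dir W: first cell '.' (not opp) -> no flip
Dir E: first cell '.' (not opp) -> no flip
Dir SW: first cell '.' (not opp) -> no flip
Dir S: first cell '.' (not opp) -> no flip
Dir SE: first cell '.' (not opp) -> no flip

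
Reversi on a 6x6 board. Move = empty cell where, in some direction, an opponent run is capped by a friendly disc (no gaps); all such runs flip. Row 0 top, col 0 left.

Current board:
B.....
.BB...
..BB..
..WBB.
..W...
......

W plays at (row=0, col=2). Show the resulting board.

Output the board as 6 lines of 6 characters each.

Answer: B.W...
.BW...
..WB..
..WBB.
..W...
......

Derivation:
Place W at (0,2); scan 8 dirs for brackets.
Dir NW: edge -> no flip
Dir N: edge -> no flip
Dir NE: edge -> no flip
Dir W: first cell '.' (not opp) -> no flip
Dir E: first cell '.' (not opp) -> no flip
Dir SW: opp run (1,1), next='.' -> no flip
Dir S: opp run (1,2) (2,2) capped by W -> flip
Dir SE: first cell '.' (not opp) -> no flip
All flips: (1,2) (2,2)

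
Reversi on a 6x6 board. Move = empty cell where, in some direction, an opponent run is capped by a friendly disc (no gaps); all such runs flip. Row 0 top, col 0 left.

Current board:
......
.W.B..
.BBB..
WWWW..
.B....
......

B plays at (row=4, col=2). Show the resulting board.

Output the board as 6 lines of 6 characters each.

Answer: ......
.W.B..
.BBB..
WWBW..
.BB...
......

Derivation:
Place B at (4,2); scan 8 dirs for brackets.
Dir NW: opp run (3,1), next='.' -> no flip
Dir N: opp run (3,2) capped by B -> flip
Dir NE: opp run (3,3), next='.' -> no flip
Dir W: first cell 'B' (not opp) -> no flip
Dir E: first cell '.' (not opp) -> no flip
Dir SW: first cell '.' (not opp) -> no flip
Dir S: first cell '.' (not opp) -> no flip
Dir SE: first cell '.' (not opp) -> no flip
All flips: (3,2)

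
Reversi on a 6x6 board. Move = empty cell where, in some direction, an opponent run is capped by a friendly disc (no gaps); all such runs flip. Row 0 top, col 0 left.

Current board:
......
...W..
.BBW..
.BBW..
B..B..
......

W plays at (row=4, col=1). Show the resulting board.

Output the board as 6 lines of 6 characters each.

Place W at (4,1); scan 8 dirs for brackets.
Dir NW: first cell '.' (not opp) -> no flip
Dir N: opp run (3,1) (2,1), next='.' -> no flip
Dir NE: opp run (3,2) capped by W -> flip
Dir W: opp run (4,0), next=edge -> no flip
Dir E: first cell '.' (not opp) -> no flip
Dir SW: first cell '.' (not opp) -> no flip
Dir S: first cell '.' (not opp) -> no flip
Dir SE: first cell '.' (not opp) -> no flip
All flips: (3,2)

Answer: ......
...W..
.BBW..
.BWW..
BW.B..
......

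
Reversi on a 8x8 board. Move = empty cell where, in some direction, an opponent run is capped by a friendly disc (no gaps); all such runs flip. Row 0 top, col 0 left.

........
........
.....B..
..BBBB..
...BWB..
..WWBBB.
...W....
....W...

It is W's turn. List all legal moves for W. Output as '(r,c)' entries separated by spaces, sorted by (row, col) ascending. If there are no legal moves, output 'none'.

(1,4): no bracket -> illegal
(1,5): no bracket -> illegal
(1,6): flips 3 -> legal
(2,1): no bracket -> illegal
(2,2): flips 1 -> legal
(2,3): flips 2 -> legal
(2,4): flips 1 -> legal
(2,6): flips 1 -> legal
(3,1): no bracket -> illegal
(3,6): flips 2 -> legal
(4,1): no bracket -> illegal
(4,2): flips 1 -> legal
(4,6): flips 1 -> legal
(4,7): no bracket -> illegal
(5,7): flips 3 -> legal
(6,4): flips 1 -> legal
(6,5): no bracket -> illegal
(6,6): flips 1 -> legal
(6,7): no bracket -> illegal

Answer: (1,6) (2,2) (2,3) (2,4) (2,6) (3,6) (4,2) (4,6) (5,7) (6,4) (6,6)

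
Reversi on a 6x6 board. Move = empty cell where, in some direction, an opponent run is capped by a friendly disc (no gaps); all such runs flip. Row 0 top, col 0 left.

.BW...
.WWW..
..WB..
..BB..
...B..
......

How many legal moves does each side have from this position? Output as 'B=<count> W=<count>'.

Answer: B=3 W=6

Derivation:
-- B to move --
(0,0): flips 2 -> legal
(0,3): flips 2 -> legal
(0,4): no bracket -> illegal
(1,0): no bracket -> illegal
(1,4): no bracket -> illegal
(2,0): no bracket -> illegal
(2,1): flips 2 -> legal
(2,4): no bracket -> illegal
(3,1): no bracket -> illegal
B mobility = 3
-- W to move --
(0,0): flips 1 -> legal
(1,0): no bracket -> illegal
(1,4): no bracket -> illegal
(2,1): no bracket -> illegal
(2,4): flips 1 -> legal
(3,1): no bracket -> illegal
(3,4): flips 1 -> legal
(4,1): no bracket -> illegal
(4,2): flips 1 -> legal
(4,4): flips 1 -> legal
(5,2): no bracket -> illegal
(5,3): flips 3 -> legal
(5,4): no bracket -> illegal
W mobility = 6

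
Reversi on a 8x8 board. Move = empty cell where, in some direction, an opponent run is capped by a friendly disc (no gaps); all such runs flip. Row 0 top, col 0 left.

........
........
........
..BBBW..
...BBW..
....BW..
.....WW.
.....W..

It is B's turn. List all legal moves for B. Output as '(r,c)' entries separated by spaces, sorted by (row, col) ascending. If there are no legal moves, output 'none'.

Answer: (2,6) (3,6) (4,6) (5,6) (7,6) (7,7)

Derivation:
(2,4): no bracket -> illegal
(2,5): no bracket -> illegal
(2,6): flips 1 -> legal
(3,6): flips 2 -> legal
(4,6): flips 1 -> legal
(5,6): flips 2 -> legal
(5,7): no bracket -> illegal
(6,4): no bracket -> illegal
(6,7): no bracket -> illegal
(7,4): no bracket -> illegal
(7,6): flips 1 -> legal
(7,7): flips 2 -> legal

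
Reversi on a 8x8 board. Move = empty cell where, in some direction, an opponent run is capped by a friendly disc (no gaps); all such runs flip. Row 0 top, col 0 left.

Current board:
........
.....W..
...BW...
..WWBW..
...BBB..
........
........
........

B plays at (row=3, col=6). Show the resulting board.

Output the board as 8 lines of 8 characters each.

Answer: ........
.....W..
...BW...
..WWBBB.
...BBB..
........
........
........

Derivation:
Place B at (3,6); scan 8 dirs for brackets.
Dir NW: first cell '.' (not opp) -> no flip
Dir N: first cell '.' (not opp) -> no flip
Dir NE: first cell '.' (not opp) -> no flip
Dir W: opp run (3,5) capped by B -> flip
Dir E: first cell '.' (not opp) -> no flip
Dir SW: first cell 'B' (not opp) -> no flip
Dir S: first cell '.' (not opp) -> no flip
Dir SE: first cell '.' (not opp) -> no flip
All flips: (3,5)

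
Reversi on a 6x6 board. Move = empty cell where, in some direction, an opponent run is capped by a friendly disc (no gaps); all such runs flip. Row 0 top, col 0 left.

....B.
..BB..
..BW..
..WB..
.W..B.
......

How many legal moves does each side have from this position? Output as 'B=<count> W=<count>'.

-- B to move --
(1,4): no bracket -> illegal
(2,1): no bracket -> illegal
(2,4): flips 1 -> legal
(3,0): no bracket -> illegal
(3,1): flips 1 -> legal
(3,4): flips 1 -> legal
(4,0): no bracket -> illegal
(4,2): flips 1 -> legal
(4,3): no bracket -> illegal
(5,0): no bracket -> illegal
(5,1): no bracket -> illegal
(5,2): no bracket -> illegal
B mobility = 4
-- W to move --
(0,1): flips 1 -> legal
(0,2): flips 2 -> legal
(0,3): flips 1 -> legal
(0,5): no bracket -> illegal
(1,1): no bracket -> illegal
(1,4): no bracket -> illegal
(1,5): no bracket -> illegal
(2,1): flips 1 -> legal
(2,4): no bracket -> illegal
(3,1): no bracket -> illegal
(3,4): flips 1 -> legal
(3,5): no bracket -> illegal
(4,2): no bracket -> illegal
(4,3): flips 1 -> legal
(4,5): no bracket -> illegal
(5,3): no bracket -> illegal
(5,4): no bracket -> illegal
(5,5): no bracket -> illegal
W mobility = 6

Answer: B=4 W=6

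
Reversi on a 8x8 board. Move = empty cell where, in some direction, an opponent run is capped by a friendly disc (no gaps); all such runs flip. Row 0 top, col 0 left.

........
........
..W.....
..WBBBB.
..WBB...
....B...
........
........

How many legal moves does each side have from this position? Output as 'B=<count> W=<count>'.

-- B to move --
(1,1): flips 1 -> legal
(1,2): no bracket -> illegal
(1,3): no bracket -> illegal
(2,1): flips 1 -> legal
(2,3): no bracket -> illegal
(3,1): flips 1 -> legal
(4,1): flips 1 -> legal
(5,1): flips 1 -> legal
(5,2): no bracket -> illegal
(5,3): no bracket -> illegal
B mobility = 5
-- W to move --
(2,3): no bracket -> illegal
(2,4): flips 1 -> legal
(2,5): no bracket -> illegal
(2,6): no bracket -> illegal
(2,7): no bracket -> illegal
(3,7): flips 4 -> legal
(4,5): flips 2 -> legal
(4,6): no bracket -> illegal
(4,7): no bracket -> illegal
(5,2): no bracket -> illegal
(5,3): no bracket -> illegal
(5,5): flips 2 -> legal
(6,3): no bracket -> illegal
(6,4): no bracket -> illegal
(6,5): flips 2 -> legal
W mobility = 5

Answer: B=5 W=5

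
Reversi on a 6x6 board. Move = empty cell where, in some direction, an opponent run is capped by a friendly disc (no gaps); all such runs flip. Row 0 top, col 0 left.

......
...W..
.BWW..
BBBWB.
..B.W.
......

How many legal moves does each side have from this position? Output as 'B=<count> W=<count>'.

-- B to move --
(0,2): no bracket -> illegal
(0,3): no bracket -> illegal
(0,4): flips 2 -> legal
(1,1): no bracket -> illegal
(1,2): flips 2 -> legal
(1,4): flips 1 -> legal
(2,4): flips 3 -> legal
(3,5): no bracket -> illegal
(4,3): no bracket -> illegal
(4,5): no bracket -> illegal
(5,3): no bracket -> illegal
(5,4): flips 1 -> legal
(5,5): no bracket -> illegal
B mobility = 5
-- W to move --
(1,0): no bracket -> illegal
(1,1): no bracket -> illegal
(1,2): no bracket -> illegal
(2,0): flips 1 -> legal
(2,4): flips 1 -> legal
(2,5): no bracket -> illegal
(3,5): flips 1 -> legal
(4,0): flips 1 -> legal
(4,1): flips 1 -> legal
(4,3): no bracket -> illegal
(4,5): flips 1 -> legal
(5,1): flips 1 -> legal
(5,2): flips 2 -> legal
(5,3): no bracket -> illegal
W mobility = 8

Answer: B=5 W=8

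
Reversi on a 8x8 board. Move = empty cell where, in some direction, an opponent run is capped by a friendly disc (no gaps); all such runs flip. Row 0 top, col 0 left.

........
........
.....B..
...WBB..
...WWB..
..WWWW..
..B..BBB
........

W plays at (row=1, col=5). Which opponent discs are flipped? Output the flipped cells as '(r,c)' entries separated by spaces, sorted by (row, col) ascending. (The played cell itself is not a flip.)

Dir NW: first cell '.' (not opp) -> no flip
Dir N: first cell '.' (not opp) -> no flip
Dir NE: first cell '.' (not opp) -> no flip
Dir W: first cell '.' (not opp) -> no flip
Dir E: first cell '.' (not opp) -> no flip
Dir SW: first cell '.' (not opp) -> no flip
Dir S: opp run (2,5) (3,5) (4,5) capped by W -> flip
Dir SE: first cell '.' (not opp) -> no flip

Answer: (2,5) (3,5) (4,5)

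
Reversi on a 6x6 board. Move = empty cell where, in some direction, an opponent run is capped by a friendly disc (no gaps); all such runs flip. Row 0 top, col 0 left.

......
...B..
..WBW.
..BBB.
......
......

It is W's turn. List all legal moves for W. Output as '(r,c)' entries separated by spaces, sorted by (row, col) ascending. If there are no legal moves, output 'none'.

(0,2): flips 1 -> legal
(0,3): no bracket -> illegal
(0,4): flips 1 -> legal
(1,2): no bracket -> illegal
(1,4): no bracket -> illegal
(2,1): no bracket -> illegal
(2,5): no bracket -> illegal
(3,1): no bracket -> illegal
(3,5): no bracket -> illegal
(4,1): no bracket -> illegal
(4,2): flips 2 -> legal
(4,3): no bracket -> illegal
(4,4): flips 2 -> legal
(4,5): no bracket -> illegal

Answer: (0,2) (0,4) (4,2) (4,4)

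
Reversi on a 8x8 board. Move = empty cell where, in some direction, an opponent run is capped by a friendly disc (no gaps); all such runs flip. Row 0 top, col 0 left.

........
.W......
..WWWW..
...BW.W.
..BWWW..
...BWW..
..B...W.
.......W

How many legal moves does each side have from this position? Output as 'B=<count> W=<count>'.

Answer: B=6 W=6

Derivation:
-- B to move --
(0,0): flips 2 -> legal
(0,1): no bracket -> illegal
(0,2): no bracket -> illegal
(1,0): no bracket -> illegal
(1,2): no bracket -> illegal
(1,3): flips 1 -> legal
(1,4): no bracket -> illegal
(1,5): flips 1 -> legal
(1,6): no bracket -> illegal
(2,0): no bracket -> illegal
(2,1): no bracket -> illegal
(2,6): no bracket -> illegal
(2,7): no bracket -> illegal
(3,1): no bracket -> illegal
(3,2): no bracket -> illegal
(3,5): flips 2 -> legal
(3,7): no bracket -> illegal
(4,6): flips 3 -> legal
(4,7): no bracket -> illegal
(5,2): no bracket -> illegal
(5,6): flips 2 -> legal
(5,7): no bracket -> illegal
(6,3): no bracket -> illegal
(6,4): no bracket -> illegal
(6,5): no bracket -> illegal
(6,7): no bracket -> illegal
(7,5): no bracket -> illegal
(7,6): no bracket -> illegal
B mobility = 6
-- W to move --
(3,1): no bracket -> illegal
(3,2): flips 1 -> legal
(4,1): flips 1 -> legal
(5,1): flips 2 -> legal
(5,2): flips 1 -> legal
(6,1): no bracket -> illegal
(6,3): flips 1 -> legal
(6,4): no bracket -> illegal
(7,1): flips 2 -> legal
(7,2): no bracket -> illegal
(7,3): no bracket -> illegal
W mobility = 6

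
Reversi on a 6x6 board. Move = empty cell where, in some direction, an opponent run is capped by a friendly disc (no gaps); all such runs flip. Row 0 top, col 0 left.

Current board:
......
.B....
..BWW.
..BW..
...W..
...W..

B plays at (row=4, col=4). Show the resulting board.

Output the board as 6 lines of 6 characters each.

Place B at (4,4); scan 8 dirs for brackets.
Dir NW: opp run (3,3) capped by B -> flip
Dir N: first cell '.' (not opp) -> no flip
Dir NE: first cell '.' (not opp) -> no flip
Dir W: opp run (4,3), next='.' -> no flip
Dir E: first cell '.' (not opp) -> no flip
Dir SW: opp run (5,3), next=edge -> no flip
Dir S: first cell '.' (not opp) -> no flip
Dir SE: first cell '.' (not opp) -> no flip
All flips: (3,3)

Answer: ......
.B....
..BWW.
..BB..
...WB.
...W..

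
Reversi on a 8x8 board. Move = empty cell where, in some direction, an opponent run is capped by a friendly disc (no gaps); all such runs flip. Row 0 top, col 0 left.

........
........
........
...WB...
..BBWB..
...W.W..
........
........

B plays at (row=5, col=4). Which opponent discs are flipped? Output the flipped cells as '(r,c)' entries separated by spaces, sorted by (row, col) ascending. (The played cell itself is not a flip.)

Answer: (4,4)

Derivation:
Dir NW: first cell 'B' (not opp) -> no flip
Dir N: opp run (4,4) capped by B -> flip
Dir NE: first cell 'B' (not opp) -> no flip
Dir W: opp run (5,3), next='.' -> no flip
Dir E: opp run (5,5), next='.' -> no flip
Dir SW: first cell '.' (not opp) -> no flip
Dir S: first cell '.' (not opp) -> no flip
Dir SE: first cell '.' (not opp) -> no flip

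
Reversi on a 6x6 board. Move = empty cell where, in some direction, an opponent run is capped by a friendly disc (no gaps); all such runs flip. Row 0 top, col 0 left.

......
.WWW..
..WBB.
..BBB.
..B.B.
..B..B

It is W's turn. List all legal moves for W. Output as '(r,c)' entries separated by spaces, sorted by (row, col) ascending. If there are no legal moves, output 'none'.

Answer: (2,5) (3,5) (4,3) (4,5)

Derivation:
(1,4): no bracket -> illegal
(1,5): no bracket -> illegal
(2,1): no bracket -> illegal
(2,5): flips 2 -> legal
(3,1): no bracket -> illegal
(3,5): flips 1 -> legal
(4,1): no bracket -> illegal
(4,3): flips 2 -> legal
(4,5): flips 2 -> legal
(5,1): no bracket -> illegal
(5,3): no bracket -> illegal
(5,4): no bracket -> illegal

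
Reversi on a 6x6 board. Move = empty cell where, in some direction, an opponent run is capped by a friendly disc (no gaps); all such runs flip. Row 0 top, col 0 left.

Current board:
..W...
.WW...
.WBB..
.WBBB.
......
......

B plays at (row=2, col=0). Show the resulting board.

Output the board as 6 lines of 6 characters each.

Place B at (2,0); scan 8 dirs for brackets.
Dir NW: edge -> no flip
Dir N: first cell '.' (not opp) -> no flip
Dir NE: opp run (1,1) (0,2), next=edge -> no flip
Dir W: edge -> no flip
Dir E: opp run (2,1) capped by B -> flip
Dir SW: edge -> no flip
Dir S: first cell '.' (not opp) -> no flip
Dir SE: opp run (3,1), next='.' -> no flip
All flips: (2,1)

Answer: ..W...
.WW...
BBBB..
.WBBB.
......
......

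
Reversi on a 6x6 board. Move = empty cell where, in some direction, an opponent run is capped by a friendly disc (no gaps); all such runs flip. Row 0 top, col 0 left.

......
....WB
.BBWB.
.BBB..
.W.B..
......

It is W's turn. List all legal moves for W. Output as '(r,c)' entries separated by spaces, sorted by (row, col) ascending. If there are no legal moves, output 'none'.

Answer: (1,1) (2,0) (2,5) (3,4) (5,3)

Derivation:
(0,4): no bracket -> illegal
(0,5): no bracket -> illegal
(1,0): no bracket -> illegal
(1,1): flips 2 -> legal
(1,2): no bracket -> illegal
(1,3): no bracket -> illegal
(2,0): flips 2 -> legal
(2,5): flips 1 -> legal
(3,0): no bracket -> illegal
(3,4): flips 1 -> legal
(3,5): no bracket -> illegal
(4,0): no bracket -> illegal
(4,2): no bracket -> illegal
(4,4): no bracket -> illegal
(5,2): no bracket -> illegal
(5,3): flips 2 -> legal
(5,4): no bracket -> illegal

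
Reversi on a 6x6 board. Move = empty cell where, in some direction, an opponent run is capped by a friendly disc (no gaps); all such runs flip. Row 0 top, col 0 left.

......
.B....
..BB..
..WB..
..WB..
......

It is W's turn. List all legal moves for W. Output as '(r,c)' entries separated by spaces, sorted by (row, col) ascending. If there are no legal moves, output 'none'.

Answer: (1,2) (1,4) (2,4) (3,4) (4,4) (5,4)

Derivation:
(0,0): no bracket -> illegal
(0,1): no bracket -> illegal
(0,2): no bracket -> illegal
(1,0): no bracket -> illegal
(1,2): flips 1 -> legal
(1,3): no bracket -> illegal
(1,4): flips 1 -> legal
(2,0): no bracket -> illegal
(2,1): no bracket -> illegal
(2,4): flips 1 -> legal
(3,1): no bracket -> illegal
(3,4): flips 1 -> legal
(4,4): flips 1 -> legal
(5,2): no bracket -> illegal
(5,3): no bracket -> illegal
(5,4): flips 1 -> legal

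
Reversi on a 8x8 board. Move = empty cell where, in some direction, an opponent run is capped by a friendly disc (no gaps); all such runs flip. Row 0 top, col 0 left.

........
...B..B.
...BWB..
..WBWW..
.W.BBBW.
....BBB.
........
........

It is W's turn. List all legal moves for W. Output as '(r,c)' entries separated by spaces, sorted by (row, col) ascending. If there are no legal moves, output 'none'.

Answer: (0,2) (0,7) (1,2) (1,4) (1,5) (2,2) (2,6) (4,2) (5,2) (5,3) (6,4) (6,5) (6,6) (6,7)

Derivation:
(0,2): flips 1 -> legal
(0,3): no bracket -> illegal
(0,4): no bracket -> illegal
(0,5): no bracket -> illegal
(0,6): no bracket -> illegal
(0,7): flips 2 -> legal
(1,2): flips 1 -> legal
(1,4): flips 1 -> legal
(1,5): flips 1 -> legal
(1,7): no bracket -> illegal
(2,2): flips 1 -> legal
(2,6): flips 1 -> legal
(2,7): no bracket -> illegal
(3,6): no bracket -> illegal
(4,2): flips 4 -> legal
(4,7): no bracket -> illegal
(5,2): flips 1 -> legal
(5,3): flips 1 -> legal
(5,7): no bracket -> illegal
(6,3): no bracket -> illegal
(6,4): flips 3 -> legal
(6,5): flips 4 -> legal
(6,6): flips 1 -> legal
(6,7): flips 2 -> legal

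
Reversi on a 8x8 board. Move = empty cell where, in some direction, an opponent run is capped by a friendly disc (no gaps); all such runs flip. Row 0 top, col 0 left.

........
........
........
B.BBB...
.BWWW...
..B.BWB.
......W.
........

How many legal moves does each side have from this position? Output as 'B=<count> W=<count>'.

-- B to move --
(3,1): no bracket -> illegal
(3,5): no bracket -> illegal
(4,5): flips 3 -> legal
(4,6): no bracket -> illegal
(5,1): flips 1 -> legal
(5,3): flips 1 -> legal
(5,7): no bracket -> illegal
(6,4): no bracket -> illegal
(6,5): no bracket -> illegal
(6,7): no bracket -> illegal
(7,5): no bracket -> illegal
(7,6): flips 1 -> legal
(7,7): flips 3 -> legal
B mobility = 5
-- W to move --
(2,0): no bracket -> illegal
(2,1): flips 1 -> legal
(2,2): flips 2 -> legal
(2,3): flips 1 -> legal
(2,4): flips 2 -> legal
(2,5): flips 1 -> legal
(3,1): no bracket -> illegal
(3,5): no bracket -> illegal
(4,0): flips 1 -> legal
(4,5): no bracket -> illegal
(4,6): flips 1 -> legal
(4,7): no bracket -> illegal
(5,0): no bracket -> illegal
(5,1): no bracket -> illegal
(5,3): flips 1 -> legal
(5,7): flips 1 -> legal
(6,1): flips 1 -> legal
(6,2): flips 1 -> legal
(6,3): no bracket -> illegal
(6,4): flips 1 -> legal
(6,5): flips 1 -> legal
(6,7): no bracket -> illegal
W mobility = 13

Answer: B=5 W=13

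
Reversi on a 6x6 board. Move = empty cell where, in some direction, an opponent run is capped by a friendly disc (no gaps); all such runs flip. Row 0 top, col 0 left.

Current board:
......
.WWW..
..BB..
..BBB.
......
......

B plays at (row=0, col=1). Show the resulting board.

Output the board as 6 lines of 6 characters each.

Place B at (0,1); scan 8 dirs for brackets.
Dir NW: edge -> no flip
Dir N: edge -> no flip
Dir NE: edge -> no flip
Dir W: first cell '.' (not opp) -> no flip
Dir E: first cell '.' (not opp) -> no flip
Dir SW: first cell '.' (not opp) -> no flip
Dir S: opp run (1,1), next='.' -> no flip
Dir SE: opp run (1,2) capped by B -> flip
All flips: (1,2)

Answer: .B....
.WBW..
..BB..
..BBB.
......
......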